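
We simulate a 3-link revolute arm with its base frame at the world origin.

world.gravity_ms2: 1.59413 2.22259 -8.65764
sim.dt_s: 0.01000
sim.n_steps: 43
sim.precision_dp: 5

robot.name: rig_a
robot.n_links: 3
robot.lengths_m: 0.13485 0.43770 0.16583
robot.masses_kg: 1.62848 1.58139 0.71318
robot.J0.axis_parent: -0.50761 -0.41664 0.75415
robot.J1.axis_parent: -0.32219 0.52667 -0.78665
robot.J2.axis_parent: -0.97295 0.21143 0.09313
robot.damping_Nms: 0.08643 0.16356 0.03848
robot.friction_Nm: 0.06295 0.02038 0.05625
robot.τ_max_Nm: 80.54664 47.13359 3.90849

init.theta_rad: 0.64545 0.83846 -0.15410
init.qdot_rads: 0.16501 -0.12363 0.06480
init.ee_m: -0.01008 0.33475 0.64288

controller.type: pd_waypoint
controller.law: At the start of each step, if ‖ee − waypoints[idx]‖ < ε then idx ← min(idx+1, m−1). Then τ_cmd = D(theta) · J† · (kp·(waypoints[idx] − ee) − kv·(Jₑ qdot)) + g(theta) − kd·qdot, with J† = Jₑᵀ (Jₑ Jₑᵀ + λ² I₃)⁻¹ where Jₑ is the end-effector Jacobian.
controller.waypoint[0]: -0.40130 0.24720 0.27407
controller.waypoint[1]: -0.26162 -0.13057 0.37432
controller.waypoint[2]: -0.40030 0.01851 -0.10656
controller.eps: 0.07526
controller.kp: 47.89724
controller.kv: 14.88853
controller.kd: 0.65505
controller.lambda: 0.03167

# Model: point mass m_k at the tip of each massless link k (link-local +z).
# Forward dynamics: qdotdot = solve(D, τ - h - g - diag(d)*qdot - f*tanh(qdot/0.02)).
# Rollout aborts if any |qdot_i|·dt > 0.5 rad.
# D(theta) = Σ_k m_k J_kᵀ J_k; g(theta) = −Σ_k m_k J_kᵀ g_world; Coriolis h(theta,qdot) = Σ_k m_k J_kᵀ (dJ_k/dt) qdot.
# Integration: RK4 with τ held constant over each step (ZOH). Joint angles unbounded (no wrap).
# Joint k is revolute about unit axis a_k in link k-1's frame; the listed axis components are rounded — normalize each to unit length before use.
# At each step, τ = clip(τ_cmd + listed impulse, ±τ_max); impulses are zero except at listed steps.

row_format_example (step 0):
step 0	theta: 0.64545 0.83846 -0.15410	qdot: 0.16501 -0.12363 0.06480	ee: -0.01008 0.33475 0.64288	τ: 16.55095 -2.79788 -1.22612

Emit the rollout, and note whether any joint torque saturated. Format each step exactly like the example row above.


step 1	theta: 0.65043 0.84248 -0.16439	qdot: 0.82534 0.91518 -2.08119	ee: -0.01213 0.33533 0.64233	τ: 13.29488 -2.41769 0.23607
step 2	theta: 0.66083 0.85442 -0.18766	qdot: 1.25460 1.47331 -2.56460	ee: -0.01538 0.33658 0.64099	τ: 10.19651 -2.19104 0.37368
step 3	theta: 0.67501 0.87117 -0.21381	qdot: 1.58213 1.87740 -2.66116	ee: -0.01929 0.33901 0.63871	τ: 7.37794 -2.10885 0.23253
step 4	theta: 0.69211 0.89151 -0.24030	qdot: 1.83801 2.19186 -2.63578	ee: -0.02365 0.34252 0.63558	τ: 4.87609 -2.11946 0.03160
step 5	theta: 0.71146 0.91463 -0.26628	qdot: 2.03382 2.43308 -2.55734	ee: -0.02835 0.34692 0.63171	τ: 2.69869 -2.17288 -0.17277
step 6	theta: 0.73252 0.93984 -0.29133	qdot: 2.17769 2.60921 -2.45225	ee: -0.03330 0.35197 0.62723	τ: 0.83728 -2.23161 -0.36119
step 7	theta: 0.75479 0.96652 -0.31528	qdot: 2.27695 2.72779 -2.33579	ee: -0.03845 0.35749 0.62226	τ: -0.72809 -2.27220 -0.52499
step 8	theta: 0.77786 0.99414 -0.33805	qdot: 2.33847 2.79657 -2.21820	ee: -0.04374 0.36327 0.61691	τ: -2.02463 -2.28318 -0.66051
step 9	theta: 0.80140 1.02224 -0.35968	qdot: 2.36849 2.82318 -2.10619	ee: -0.04915 0.36917 0.61129	τ: -3.08300 -2.26170 -0.76722
step 10	theta: 0.82510 1.05044 -0.38023	qdot: 2.37257 2.81480 -2.00369	ee: -0.05464 0.37505 0.60549	τ: -3.93428 -2.21027 -0.84670
step 11	theta: 0.84874 1.07841 -0.39981	qdot: 2.35556 2.77790 -1.91261	ee: -0.06020 0.38080 0.59959	τ: -4.60807 -2.13413 -0.90174
step 12	theta: 0.87213 1.10589 -0.41853	qdot: 2.32168 2.71823 -1.83347	ee: -0.06579 0.38634 0.59366	τ: -5.13148 -2.03957 -0.93569
step 13	theta: 0.89512 1.13270 -0.43653	qdot: 2.27452 2.64080 -1.76592	ee: -0.07141 0.39162 0.58774	τ: -5.52871 -1.93280 -0.95204
step 14	theta: 0.91758 1.15866 -0.45390	qdot: 2.21718 2.54993 -1.70909	ee: -0.07703 0.39659 0.58189	τ: -5.82101 -1.81940 -0.95411
step 15	theta: 0.93943 1.18367 -0.47075	qdot: 2.15231 2.44932 -1.66185	ee: -0.08264 0.40121 0.57614	τ: -6.02679 -1.70408 -0.94493
step 16	theta: 0.96060 1.20763 -0.48717	qdot: 2.08213 2.34211 -1.62296	ee: -0.08824 0.40549 0.57052	τ: -6.16191 -1.59053 -0.92715
step 17	theta: 0.98106 1.23051 -0.50324	qdot: 2.00854 2.23092 -1.59120	ee: -0.09382 0.40941 0.56504	τ: -6.23990 -1.48155 -0.90302
step 18	theta: 1.00077 1.25226 -0.51902	qdot: 1.93313 2.11794 -1.56537	ee: -0.09935 0.41297 0.55973	τ: -6.27227 -1.37910 -0.87442
step 19	theta: 1.01973 1.27289 -0.53456	qdot: 1.85719 2.00493 -1.54438	ee: -0.10485 0.41618 0.55459	τ: -6.26874 -1.28445 -0.84289
step 20	theta: 1.03793 1.29239 -0.54991	qdot: 1.78180 1.89333 -1.52724	ee: -0.11029 0.41906 0.54962	τ: -6.23744 -1.19829 -0.80966
step 21	theta: 1.05538 1.31078 -0.56511	qdot: 1.70780 1.78424 -1.51310	ee: -0.11569 0.42161 0.54482	τ: -6.18519 -1.12085 -0.77570
step 22	theta: 1.07210 1.32810 -0.58017	qdot: 1.63587 1.67851 -1.50120	ee: -0.12102 0.42386 0.54019	τ: -6.11762 -1.05201 -0.74172
step 23	theta: 1.08812 1.34439 -0.59513	qdot: 1.56649 1.57673 -1.49089	ee: -0.12630 0.42582 0.53572	τ: -6.03937 -0.99142 -0.70828
step 24	theta: 1.10345 1.35967 -0.60999	qdot: 1.50004 1.47932 -1.48165	ee: -0.13151 0.42752 0.53142	τ: -5.95422 -0.93853 -0.67576
step 25	theta: 1.11814 1.37401 -0.62475	qdot: 1.43676 1.38652 -1.47304	ee: -0.13666 0.42896 0.52726	τ: -5.86523 -0.89270 -0.64443
step 26	theta: 1.13221 1.38744 -0.63944	qdot: 1.37679 1.29844 -1.46470	ee: -0.14175 0.43017 0.52324	τ: -5.77483 -0.85322 -0.61443
step 27	theta: 1.14569 1.40001 -0.65403	qdot: 1.32018 1.21508 -1.45637	ee: -0.14676 0.43117 0.51936	τ: -5.68496 -0.81936 -0.58585
step 28	theta: 1.15863 1.41177 -0.66855	qdot: 1.26694 1.13637 -1.44782	ee: -0.15172 0.43196 0.51559	τ: -5.59711 -0.79041 -0.55871
step 29	theta: 1.17105 1.42277 -0.68298	qdot: 1.21701 1.06217 -1.43890	ee: -0.15660 0.43258 0.51194	τ: -5.51242 -0.76568 -0.53299
step 30	theta: 1.18299 1.43304 -0.69731	qdot: 1.17029 0.99231 -1.42951	ee: -0.16143 0.43302 0.50840	τ: -5.43173 -0.74454 -0.50863
step 31	theta: 1.19448 1.44264 -0.71155	qdot: 1.12667 0.92658 -1.41957	ee: -0.16619 0.43331 0.50495	τ: -5.35566 -0.72641 -0.48557
step 32	theta: 1.20554 1.45160 -0.72569	qdot: 1.08600 0.86476 -1.40904	ee: -0.17089 0.43345 0.50159	τ: -5.28460 -0.71076 -0.46372
step 33	theta: 1.21621 1.45996 -0.73972	qdot: 1.04813 0.80662 -1.39790	ee: -0.17552 0.43346 0.49831	τ: -5.21881 -0.69714 -0.44298
step 34	theta: 1.22652 1.46775 -0.75363	qdot: 1.01290 0.75194 -1.38615	ee: -0.18010 0.43335 0.49511	τ: -5.15841 -0.68513 -0.42328
step 35	theta: 1.23648 1.47502 -0.76742	qdot: 0.98014 0.70049 -1.37381	ee: -0.18462 0.43313 0.49197	τ: -5.10343 -0.67440 -0.40453
step 36	theta: 1.24613 1.48178 -0.78109	qdot: 0.94969 0.65205 -1.36089	ee: -0.18908 0.43281 0.48889	τ: -5.05382 -0.66465 -0.38664
step 37	theta: 1.25549 1.48807 -0.79463	qdot: 0.92139 0.60643 -1.34743	ee: -0.19348 0.43239 0.48588	τ: -5.00945 -0.65564 -0.36953
step 38	theta: 1.26457 1.49392 -0.80803	qdot: 0.89508 0.56344 -1.33347	ee: -0.19784 0.43189 0.48291	τ: -4.97018 -0.64716 -0.35314
step 39	theta: 1.27340 1.49935 -0.82128	qdot: 0.87062 0.52290 -1.31904	ee: -0.20213 0.43130 0.47999	τ: -4.93581 -0.63906 -0.33741
step 40	theta: 1.28199 1.50439 -0.83439	qdot: 0.84785 0.48465 -1.30419	ee: -0.20638 0.43064 0.47711	τ: -4.90611 -0.63119 -0.32228
step 41	theta: 1.29037 1.50906 -0.84735	qdot: 0.82666 0.44853 -1.28896	ee: -0.21057 0.42991 0.47428	τ: -4.88086 -0.62346 -0.30769
step 42	theta: 1.29853 1.51337 -0.86016	qdot: 0.80691 0.41442 -1.27338	ee: -0.21472 0.42912 0.47148	τ: -4.85979 -0.61580 -0.29361
step 43	theta: 1.30651 1.51736 -0.87281	qdot: 0.78847 0.38217 -1.25750	ee: -0.21882 0.42827 0.46872
any joint saturated: no


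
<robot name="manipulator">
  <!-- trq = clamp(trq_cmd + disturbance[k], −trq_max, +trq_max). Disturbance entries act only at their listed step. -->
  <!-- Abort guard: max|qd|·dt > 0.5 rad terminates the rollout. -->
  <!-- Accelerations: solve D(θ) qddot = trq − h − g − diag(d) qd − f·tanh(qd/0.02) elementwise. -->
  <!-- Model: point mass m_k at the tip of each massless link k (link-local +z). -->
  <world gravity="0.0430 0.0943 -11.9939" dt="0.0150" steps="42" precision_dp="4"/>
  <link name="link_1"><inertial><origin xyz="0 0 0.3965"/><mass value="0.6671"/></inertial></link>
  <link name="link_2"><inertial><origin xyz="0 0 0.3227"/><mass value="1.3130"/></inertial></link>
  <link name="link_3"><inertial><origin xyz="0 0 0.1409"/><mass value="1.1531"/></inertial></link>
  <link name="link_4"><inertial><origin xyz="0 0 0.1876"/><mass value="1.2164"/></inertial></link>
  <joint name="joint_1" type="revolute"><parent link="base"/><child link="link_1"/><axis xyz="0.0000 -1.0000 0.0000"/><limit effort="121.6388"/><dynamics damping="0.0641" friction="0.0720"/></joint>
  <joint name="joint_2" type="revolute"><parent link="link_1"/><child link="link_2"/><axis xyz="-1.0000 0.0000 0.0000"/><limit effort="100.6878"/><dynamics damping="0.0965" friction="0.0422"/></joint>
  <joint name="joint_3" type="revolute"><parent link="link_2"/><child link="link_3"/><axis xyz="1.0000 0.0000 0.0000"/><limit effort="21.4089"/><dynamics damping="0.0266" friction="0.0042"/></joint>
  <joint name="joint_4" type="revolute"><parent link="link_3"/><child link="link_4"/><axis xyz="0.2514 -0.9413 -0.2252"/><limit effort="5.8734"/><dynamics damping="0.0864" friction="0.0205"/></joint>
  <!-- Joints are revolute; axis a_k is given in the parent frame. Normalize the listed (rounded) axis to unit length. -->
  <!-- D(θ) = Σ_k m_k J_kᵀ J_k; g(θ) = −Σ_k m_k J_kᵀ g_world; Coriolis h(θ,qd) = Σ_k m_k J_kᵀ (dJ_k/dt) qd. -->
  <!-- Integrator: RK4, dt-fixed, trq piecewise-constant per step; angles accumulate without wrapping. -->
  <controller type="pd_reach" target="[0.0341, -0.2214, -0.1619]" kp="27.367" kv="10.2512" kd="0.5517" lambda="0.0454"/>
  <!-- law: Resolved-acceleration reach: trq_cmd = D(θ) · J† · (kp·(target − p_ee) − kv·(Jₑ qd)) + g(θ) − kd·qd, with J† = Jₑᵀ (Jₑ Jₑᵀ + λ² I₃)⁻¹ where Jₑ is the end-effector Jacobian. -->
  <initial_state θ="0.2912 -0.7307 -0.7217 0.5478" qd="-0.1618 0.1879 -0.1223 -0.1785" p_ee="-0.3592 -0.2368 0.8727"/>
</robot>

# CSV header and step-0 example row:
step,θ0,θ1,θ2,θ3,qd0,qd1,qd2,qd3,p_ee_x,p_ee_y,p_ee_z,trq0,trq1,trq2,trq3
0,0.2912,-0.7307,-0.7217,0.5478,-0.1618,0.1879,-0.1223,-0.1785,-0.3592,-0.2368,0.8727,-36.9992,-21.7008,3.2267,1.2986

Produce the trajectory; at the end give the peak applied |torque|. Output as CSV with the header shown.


step,θ0,θ1,θ2,θ3,qd0,qd1,qd2,qd3,p_ee_x,p_ee_y,p_ee_z,trq0,trq1,trq2,trq3
1,0.2864,-0.7376,-0.7408,0.5596,-0.4789,-1.0950,-2.4050,1.7204,-0.3561,-0.2350,0.8716,-32.8505,-16.2020,3.7924,-0.1593
2,0.2776,-0.7608,-0.7874,0.5924,-0.6983,-2.0019,-3.7778,2.6285,-0.3511,-0.2342,0.8657,-27.4782,-11.1154,3.6657,-0.8130
3,0.2659,-0.7956,-0.8498,0.6347,-0.8519,-2.6299,-4.5311,3.0005,-0.3440,-0.2348,0.8565,-22.0966,-6.6211,3.2077,-1.0833
4,0.2523,-0.8383,-0.9206,0.6806,-0.9613,-3.0648,-4.8923,3.0992,-0.3351,-0.2370,0.8450,-17.3251,-2.7766,2.6398,-1.1908
5,0.2373,-0.8866,-0.9949,0.7268,-1.0409,-3.3689,-5.0126,3.0678,-0.3247,-0.2406,0.8316,-13.3569,0.4480,2.0781,-1.2428
6,0.2213,-0.9387,-1.0699,0.7722,-1.1005,-3.5839,-4.9855,2.9803,-0.3131,-0.2454,0.8168,-10.1649,3.1216,1.5743,-1.2863
7,0.2045,-0.9936,-1.1438,0.8161,-1.1468,-3.7377,-4.8676,2.8728,-0.3008,-0.2512,0.8008,-7.6374,5.3232,1.1450,-1.3379
8,0.1870,-1.0504,-1.2155,0.8583,-1.1841,-3.8487,-4.6928,2.7619,-0.2881,-0.2578,0.7839,-5.6462,7.1284,0.7890,-1.4010
9,0.1690,-1.1087,-1.2843,0.8989,-1.2157,-3.9297,-4.4815,2.6543,-0.2750,-0.2648,0.7661,-4.0742,8.6038,0.4969,-1.4733
10,0.1506,-1.1681,-1.3498,0.9379,-1.2440,-3.9892,-4.2456,2.5524,-0.2618,-0.2721,0.7476,-2.8246,9.8058,0.2565,-1.5509
11,0.1317,-1.2283,-1.4116,0.9754,-1.2706,-4.0333,-3.9922,2.4561,-0.2487,-0.2795,0.7286,-1.8208,10.7815,0.0551,-1.6299
12,0.1125,-1.2890,-1.4695,1.0115,-1.2968,-4.0662,-3.7253,2.3648,-0.2358,-0.2870,0.7090,-1.0039,11.5696,-0.1192,-1.7069
13,0.0929,-1.3502,-1.5233,1.0463,-1.3237,-4.0910,-3.4472,2.2772,-0.2230,-0.2943,0.6890,-0.3291,12.2014,-0.2765,-1.7794
14,0.0728,-1.4116,-1.5728,1.0798,-1.3521,-4.1097,-3.1590,2.1922,-0.2105,-0.3013,0.6687,0.2370,12.7025,-0.4255,-1.8453
15,0.0523,-1.4734,-1.6180,1.1120,-1.3827,-4.1234,-2.8613,2.1085,-0.1984,-0.3080,0.6482,0.7196,13.0934,-0.5733,-1.9029
16,0.0313,-1.5353,-1.6587,1.1429,-1.4160,-4.1328,-2.5547,2.0247,-0.1866,-0.3144,0.6274,1.1371,13.3909,-0.7253,-1.9508
17,0.0098,-1.5974,-1.6947,1.1726,-1.4527,-4.1381,-2.2395,1.9396,-0.1753,-0.3203,0.6065,1.5032,13.6082,-0.8857,-1.9880
18,-0.0122,-1.6594,-1.7259,1.2010,-1.4933,-4.1391,-1.9168,1.8518,-0.1643,-0.3257,0.5855,1.8280,13.7559,-1.0571,-2.0133
19,-0.0350,-1.7215,-1.7523,1.2281,-1.5380,-4.1352,-1.5875,1.7601,-0.1537,-0.3306,0.5645,2.1187,13.8426,-1.2412,-2.0256
20,-0.0584,-1.7835,-1.7736,1.2537,-1.5875,-4.1257,-1.2535,1.6631,-0.1436,-0.3349,0.5434,2.3805,13.8747,-1.4385,-2.0239
21,-0.0826,-1.8453,-1.7900,1.2779,-1.6422,-4.1097,-0.9168,1.5596,-0.1340,-0.3386,0.5225,2.6172,13.8574,-1.6487,-2.0070
22,-0.1077,-1.9068,-1.8013,1.3004,-1.7023,-4.0861,-0.5803,1.4484,-0.1248,-0.3417,0.5016,2.8314,13.7943,-1.8703,-1.9741
23,-0.1337,-1.9678,-1.8075,1.3212,-1.7683,-4.0540,-0.2473,1.3287,-0.1161,-0.3442,0.4809,3.0249,13.6879,-2.1013,-1.9239
24,-0.1607,-2.0284,-1.8089,1.3402,-1.8405,-4.0128,0.0784,1.1994,-0.1078,-0.3460,0.4603,3.1989,13.5396,-2.3384,-1.8556
25,-0.1889,-2.0882,-1.8054,1.3571,-1.9191,-3.9621,0.3913,1.0595,-0.1001,-0.3471,0.4401,3.3546,13.3495,-2.5767,-1.7685
26,-0.2183,-2.1472,-1.7973,1.3719,-2.0047,-3.9015,0.6897,0.9097,-0.0928,-0.3476,0.4201,3.4919,13.1200,-2.8148,-1.6627
27,-0.2491,-2.2052,-1.7850,1.3844,-2.0973,-3.8311,0.9695,0.7497,-0.0861,-0.3475,0.4006,3.6110,12.8515,-3.0484,-1.5381
28,-0.2813,-2.2621,-1.7685,1.3944,-2.1971,-3.7514,1.2269,0.5797,-0.0799,-0.3467,0.3814,3.7121,12.5443,-3.2729,-1.3950
29,-0.3150,-2.3178,-1.7484,1.4018,-2.3043,-3.6632,1.4586,0.4000,-0.0742,-0.3453,0.3628,3.7950,12.1997,-3.4837,-1.2343
30,-0.3504,-2.3720,-1.7251,1.4064,-2.4189,-3.5679,1.6619,0.2114,-0.0690,-0.3434,0.3446,3.8592,11.8190,-3.6765,-1.0573
31,-0.3876,-2.4248,-1.6989,1.4082,-2.5409,-3.4665,1.8349,0.0155,-0.0643,-0.3409,0.3271,3.9039,11.4050,-3.8471,-0.8666
32,-0.4267,-2.4760,-1.6703,1.4071,-2.6717,-3.3574,1.9818,-0.1676,-0.0602,-0.3379,0.3101,3.9247,10.9746,-3.9933,-0.6794
33,-0.4678,-2.5256,-1.6397,1.4032,-2.8088,-3.2458,2.0960,-0.3623,-0.0566,-0.3344,0.2938,3.9249,10.5061,-4.1091,-0.4778
34,-0.5110,-2.5734,-1.6076,1.3963,-2.9513,-3.1339,2.1767,-0.5675,-0.0535,-0.3305,0.2782,3.9033,10.0024,-4.1913,-0.2644
35,-0.5564,-2.6196,-1.5746,1.3863,-3.0991,-3.0228,2.2249,-0.7787,-0.0509,-0.3262,0.2633,3.8588,9.4694,-4.2386,-0.0446
36,-0.6041,-2.6641,-1.5411,1.3731,-3.2514,-2.9137,2.2421,-0.9927,-0.0488,-0.3216,0.2491,3.7911,8.9105,-4.2500,0.1773
37,-0.6540,-2.7071,-1.5075,1.3567,-3.4075,-2.8080,2.2300,-1.2072,-0.0473,-0.3166,0.2357,3.7017,8.3282,-4.2255,0.3976
38,-0.7063,-2.7484,-1.4743,1.3371,-3.5666,-2.7069,2.1904,-1.4203,-0.0462,-0.3114,0.2231,3.5952,7.7240,-4.1656,0.6133
39,-0.7611,-2.7883,-1.4419,1.3143,-3.7274,-2.6116,2.1246,-1.6306,-0.0455,-0.3059,0.2114,3.4805,7.1000,-4.0720,0.8218
40,-0.8182,-2.8268,-1.4106,1.2884,-3.8878,-2.5233,2.0332,-1.8371,-0.0452,-0.3001,0.2005,3.3728,6.4600,-3.9469,1.0207
41,-0.8777,-2.8641,-1.3809,1.2594,-4.0445,-2.4433,1.9158,-2.0384,-0.0453,-0.2941,0.1905,3.2952,5.8123,-3.7935,1.2079
42,-0.9395,-2.9002,-1.3532,1.2274,-4.1915,-2.3727,1.7709,-2.2326,-0.0457,-0.2879,0.1813,,,,
# max |trq| (N·m): 36.9992


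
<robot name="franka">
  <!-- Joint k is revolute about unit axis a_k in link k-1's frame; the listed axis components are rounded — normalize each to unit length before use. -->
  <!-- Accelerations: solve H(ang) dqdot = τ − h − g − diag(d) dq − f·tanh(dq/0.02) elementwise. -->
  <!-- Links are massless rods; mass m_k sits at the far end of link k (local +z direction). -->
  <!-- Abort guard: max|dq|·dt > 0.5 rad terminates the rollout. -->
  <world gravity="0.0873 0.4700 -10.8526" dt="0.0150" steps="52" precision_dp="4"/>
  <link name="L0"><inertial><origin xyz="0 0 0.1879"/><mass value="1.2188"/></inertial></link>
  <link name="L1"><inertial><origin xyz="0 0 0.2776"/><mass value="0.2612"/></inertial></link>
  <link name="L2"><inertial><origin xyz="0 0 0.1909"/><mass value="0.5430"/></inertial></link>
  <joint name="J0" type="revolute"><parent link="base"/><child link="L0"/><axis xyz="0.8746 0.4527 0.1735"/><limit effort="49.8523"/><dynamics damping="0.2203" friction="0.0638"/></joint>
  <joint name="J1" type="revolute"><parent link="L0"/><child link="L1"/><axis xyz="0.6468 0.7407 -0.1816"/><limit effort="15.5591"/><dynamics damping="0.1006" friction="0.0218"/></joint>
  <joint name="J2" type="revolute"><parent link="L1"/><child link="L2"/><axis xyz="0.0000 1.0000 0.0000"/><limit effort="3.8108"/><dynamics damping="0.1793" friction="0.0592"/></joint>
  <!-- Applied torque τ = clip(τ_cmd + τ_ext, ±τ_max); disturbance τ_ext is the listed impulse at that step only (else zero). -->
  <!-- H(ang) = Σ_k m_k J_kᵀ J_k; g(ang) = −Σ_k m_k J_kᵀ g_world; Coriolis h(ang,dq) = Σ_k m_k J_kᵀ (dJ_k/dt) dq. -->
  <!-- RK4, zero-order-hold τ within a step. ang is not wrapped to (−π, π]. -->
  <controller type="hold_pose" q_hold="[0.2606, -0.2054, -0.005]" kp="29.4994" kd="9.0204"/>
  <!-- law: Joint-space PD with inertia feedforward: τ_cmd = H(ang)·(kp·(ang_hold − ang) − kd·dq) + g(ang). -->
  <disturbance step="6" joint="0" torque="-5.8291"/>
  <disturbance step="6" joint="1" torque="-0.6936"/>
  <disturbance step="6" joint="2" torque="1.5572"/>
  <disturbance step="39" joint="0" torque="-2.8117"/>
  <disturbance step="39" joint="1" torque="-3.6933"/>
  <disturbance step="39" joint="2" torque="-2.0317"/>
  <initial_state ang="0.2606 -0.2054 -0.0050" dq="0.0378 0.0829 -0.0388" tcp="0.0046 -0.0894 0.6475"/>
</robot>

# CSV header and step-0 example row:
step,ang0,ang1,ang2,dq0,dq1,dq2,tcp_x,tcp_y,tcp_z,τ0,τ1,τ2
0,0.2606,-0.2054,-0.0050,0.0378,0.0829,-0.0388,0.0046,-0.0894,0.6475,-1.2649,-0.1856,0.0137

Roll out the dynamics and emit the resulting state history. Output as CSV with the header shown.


step,ang0,ang1,ang2,dq0,dq1,dq2,tcp_x,tcp_y,tcp_z,τ0,τ1,τ2
1,0.2612,-0.2045,-0.0050,0.0251,0.0819,-0.0414,0.0051,-0.0900,0.6474,-1.2431,-0.1748,0.0152
2,0.2617,-0.2037,-0.0049,0.0172,0.0746,-0.0377,0.0055,-0.0905,0.6473,-1.2239,-0.1645,0.0167
3,0.2621,-0.2031,-0.0048,0.0120,0.0655,-0.0334,0.0059,-0.0909,0.6473,-1.2071,-0.1548,0.0182
4,0.2624,-0.2026,-0.0047,0.0077,0.0574,-0.0313,0.0062,-0.0912,0.6473,-1.1922,-0.1457,0.0199
5,0.2626,-0.2022,-0.0045,0.0038,0.0514,-0.0320,0.0065,-0.0915,0.6473,-1.1788,-0.1374,0.0215
6,0.2628,-0.2018,-0.0043,-0.0000,0.0473,-0.0344,0.0067,-0.0917,0.6472,-6.9959,-0.8235,1.5802
7,0.2595,-0.2005,0.0068,-0.4756,0.2085,1.3737,0.0083,-0.0900,0.6476,-0.3449,-0.0265,-0.1800
8,0.2523,-0.1959,0.0223,-0.4698,0.3660,0.7457,0.0107,-0.0870,0.6482,-0.3955,-0.0263,-0.1459
9,0.2456,-0.1902,0.0307,-0.4154,0.3826,0.4065,0.0123,-0.0847,0.6486,-0.4439,-0.0258,-0.1207
10,0.2399,-0.1847,0.0353,-0.3452,0.3409,0.2122,0.0134,-0.0830,0.6489,-0.4897,-0.0254,-0.1005
11,0.2353,-0.1801,0.0375,-0.2741,0.2790,0.0930,0.0141,-0.0816,0.6492,-0.5330,-0.0251,-0.0836
12,0.2317,-0.1764,0.0383,-0.2060,0.2088,0.0247,0.0145,-0.0806,0.6494,-0.5737,-0.0251,-0.0694
13,0.2290,-0.1738,0.0385,-0.1316,0.1069,0.0473,0.0147,-0.0798,0.6496,-0.6119,-0.0252,-0.0609
14,0.2274,-0.1726,0.0388,-0.0727,0.0311,0.0529,0.0147,-0.0793,0.6497,-0.6477,-0.0255,-0.0531
15,0.2265,-0.1722,0.0390,-0.0303,-0.0167,0.0428,0.0146,-0.0789,0.6497,-0.6813,-0.0279,-0.0465
16,0.2262,-0.1723,0.0390,-0.0020,-0.0456,0.0348,0.0145,-0.0786,0.6497,-0.7083,-0.0315,-0.0421
17,0.2261,-0.1726,0.0387,0.0140,-0.0552,0.0151,0.0143,-0.0785,0.6498,-0.7303,-0.0354,-0.0382
18,0.2262,-0.1730,0.0381,0.0228,-0.0553,-0.0047,0.0140,-0.0784,0.6498,-0.7482,-0.0395,-0.0353
19,0.2264,-0.1735,0.0375,0.0263,-0.0505,-0.0175,0.0138,-0.0784,0.6498,-0.7623,-0.0441,-0.0338
20,0.2268,-0.1743,0.0374,0.0194,-0.0270,-0.0472,0.0136,-0.0784,0.6497,-0.7726,-0.0495,-0.0332
21,0.2272,-0.1749,0.0371,0.0197,-0.0201,-0.0565,0.0135,-0.0785,0.6497,-0.7834,-0.0535,-0.0327
22,0.2277,-0.1755,0.0368,0.0215,-0.0188,-0.0546,0.0133,-0.0786,0.6497,-0.7932,-0.0572,-0.0328
23,0.2281,-0.1761,0.0364,0.0226,-0.0168,-0.0546,0.0132,-0.0787,0.6497,-0.8023,-0.0605,-0.0327
24,0.2286,-0.1766,0.0361,0.0236,-0.0151,-0.0544,0.0131,-0.0788,0.6497,-0.8107,-0.0634,-0.0325
25,0.2290,-0.1771,0.0358,0.0243,-0.0137,-0.0545,0.0130,-0.0789,0.6496,-0.8185,-0.0659,-0.0323
26,0.2295,-0.1776,0.0355,0.0248,-0.0124,-0.0547,0.0129,-0.0791,0.6496,-0.8258,-0.0681,-0.0320
27,0.2300,-0.1780,0.0352,0.0252,-0.0113,-0.0550,0.0128,-0.0792,0.6496,-0.8326,-0.0700,-0.0316
28,0.2305,-0.1785,0.0349,0.0253,-0.0102,-0.0553,0.0128,-0.0794,0.6495,-0.8390,-0.0717,-0.0312
29,0.2310,-0.1790,0.0346,0.0254,-0.0093,-0.0556,0.0127,-0.0795,0.6495,-0.8450,-0.0731,-0.0307
30,0.2315,-0.1794,0.0342,0.0253,-0.0084,-0.0560,0.0126,-0.0797,0.6495,-0.8506,-0.0743,-0.0302
31,0.2320,-0.1798,0.0339,0.0252,-0.0076,-0.0564,0.0126,-0.0799,0.6495,-0.8559,-0.0753,-0.0296
32,0.2325,-0.1802,0.0336,0.0250,-0.0069,-0.0567,0.0125,-0.0801,0.6494,-0.8608,-0.0762,-0.0290
33,0.2330,-0.1806,0.0333,0.0247,-0.0063,-0.0571,0.0124,-0.0802,0.6494,-0.8655,-0.0769,-0.0284
34,0.2335,-0.1810,0.0330,0.0244,-0.0057,-0.0574,0.0124,-0.0804,0.6494,-0.8700,-0.0775,-0.0278
35,0.2340,-0.1814,0.0327,0.0240,-0.0052,-0.0577,0.0123,-0.0806,0.6493,-0.8742,-0.0779,-0.0271
36,0.2345,-0.1818,0.0323,0.0236,-0.0048,-0.0580,0.0123,-0.0807,0.6493,-0.8782,-0.0783,-0.0264
37,0.2350,-0.1822,0.0320,0.0232,-0.0044,-0.0582,0.0122,-0.0809,0.6493,-0.8820,-0.0785,-0.0257
38,0.2354,-0.1826,0.0317,0.0228,-0.0041,-0.0585,0.0122,-0.0811,0.6492,-0.8857,-0.0787,-0.0250
39,0.2359,-0.1830,0.0314,0.0223,-0.0038,-0.0587,0.0121,-0.0812,0.6492,-3.7009,-3.7720,-2.0560
40,0.2367,-0.1843,0.0212,0.1032,-0.2105,-1.2174,0.0099,-0.0815,0.6492,-0.4949,0.4414,0.2481
41,0.2388,-0.1890,0.0076,0.1625,-0.3808,-0.6468,0.0063,-0.0815,0.6490,-0.5198,0.4115,0.2162
42,0.2413,-0.1950,0.0004,0.1685,-0.4145,-0.3425,0.0035,-0.0813,0.6489,-0.5439,0.3819,0.1921
43,0.2438,-0.2011,-0.0034,0.1522,-0.3878,-0.1740,0.0013,-0.0811,0.6487,-0.5674,0.3528,0.1724
44,0.2459,-0.2065,-0.0052,0.1284,-0.3377,-0.0756,-0.0004,-0.0808,0.6486,-0.5903,0.3246,0.1554
45,0.2476,-0.2112,-0.0059,0.1013,-0.2756,-0.0254,-0.0017,-0.0805,0.6485,-0.6125,0.2975,0.1409
46,0.2489,-0.2148,-0.0061,0.0648,-0.1860,-0.0505,-0.0027,-0.0802,0.6484,-0.6341,0.2715,0.1309
47,0.2498,-0.2174,-0.0065,0.0396,-0.1221,-0.0518,-0.0035,-0.0800,0.6484,-0.6549,0.2467,0.1209
48,0.2503,-0.2190,-0.0068,0.0198,-0.0690,-0.0538,-0.0040,-0.0799,0.6483,-0.6755,0.2231,0.1120
49,0.2506,-0.2201,-0.0071,0.0072,-0.0294,-0.0547,-0.0043,-0.0798,0.6483,-0.6978,0.2008,0.1045
50,0.2509,-0.2207,-0.0073,0.0045,-0.0089,-0.0492,-0.0045,-0.0797,0.6483,-0.7223,0.1816,0.0988
51,0.2511,-0.2211,-0.0074,0.0021,0.0107,-0.0520,-0.0046,-0.0798,0.6483,-0.7461,0.1637,0.0941
52,0.2513,-0.2212,-0.0075,0.0015,0.0246,-0.0522,-0.0046,-0.0798,0.6482,,,


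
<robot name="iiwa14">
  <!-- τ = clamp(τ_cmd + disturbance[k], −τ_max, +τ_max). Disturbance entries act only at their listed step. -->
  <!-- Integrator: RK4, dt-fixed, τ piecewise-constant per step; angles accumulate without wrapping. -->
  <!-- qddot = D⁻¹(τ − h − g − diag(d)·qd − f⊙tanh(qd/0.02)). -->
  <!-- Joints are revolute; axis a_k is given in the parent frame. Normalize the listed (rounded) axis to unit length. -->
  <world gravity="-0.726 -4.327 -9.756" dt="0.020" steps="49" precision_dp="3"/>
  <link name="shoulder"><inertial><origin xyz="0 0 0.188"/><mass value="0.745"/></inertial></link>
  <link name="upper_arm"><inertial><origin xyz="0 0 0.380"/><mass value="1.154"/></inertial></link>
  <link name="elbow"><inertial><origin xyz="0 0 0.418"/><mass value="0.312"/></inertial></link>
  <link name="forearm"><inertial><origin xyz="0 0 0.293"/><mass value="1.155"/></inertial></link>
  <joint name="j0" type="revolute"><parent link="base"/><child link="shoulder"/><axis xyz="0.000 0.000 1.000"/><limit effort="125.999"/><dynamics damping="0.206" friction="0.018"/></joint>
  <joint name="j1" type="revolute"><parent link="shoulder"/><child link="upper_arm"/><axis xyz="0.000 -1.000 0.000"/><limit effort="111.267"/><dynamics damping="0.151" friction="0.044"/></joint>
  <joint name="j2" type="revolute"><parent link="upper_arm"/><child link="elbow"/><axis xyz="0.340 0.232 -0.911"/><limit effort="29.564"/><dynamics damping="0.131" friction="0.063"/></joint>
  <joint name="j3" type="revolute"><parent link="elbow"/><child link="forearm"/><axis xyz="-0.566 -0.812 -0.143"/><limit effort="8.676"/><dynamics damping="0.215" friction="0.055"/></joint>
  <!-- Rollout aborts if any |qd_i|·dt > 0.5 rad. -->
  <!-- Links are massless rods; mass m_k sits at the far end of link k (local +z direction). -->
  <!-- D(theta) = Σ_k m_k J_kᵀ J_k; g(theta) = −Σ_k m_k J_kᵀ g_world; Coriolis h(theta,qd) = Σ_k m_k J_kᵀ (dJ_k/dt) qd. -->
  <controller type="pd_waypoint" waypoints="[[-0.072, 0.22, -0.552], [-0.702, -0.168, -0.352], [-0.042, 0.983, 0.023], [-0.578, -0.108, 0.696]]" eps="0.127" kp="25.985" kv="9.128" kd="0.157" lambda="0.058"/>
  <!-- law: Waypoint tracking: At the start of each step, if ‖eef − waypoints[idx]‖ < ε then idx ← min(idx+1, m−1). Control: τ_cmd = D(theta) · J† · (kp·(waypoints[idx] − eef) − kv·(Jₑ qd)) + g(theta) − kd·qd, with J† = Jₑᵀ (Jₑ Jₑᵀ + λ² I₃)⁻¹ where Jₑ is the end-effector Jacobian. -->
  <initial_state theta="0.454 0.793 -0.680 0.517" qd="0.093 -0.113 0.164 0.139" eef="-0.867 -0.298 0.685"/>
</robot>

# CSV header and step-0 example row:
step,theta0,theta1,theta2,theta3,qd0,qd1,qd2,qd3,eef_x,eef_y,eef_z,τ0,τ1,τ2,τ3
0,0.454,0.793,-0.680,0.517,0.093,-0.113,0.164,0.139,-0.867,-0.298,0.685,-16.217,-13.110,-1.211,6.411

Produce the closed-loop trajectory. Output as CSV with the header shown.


step,theta0,theta1,theta2,theta3,qd0,qd1,qd2,qd3,eef_x,eef_y,eef_z,τ0,τ1,τ2,τ3
1,0.453,0.780,-0.693,0.558,-0.172,-1.128,-1.537,3.827,-0.863,-0.296,0.681,-14.532,-13.265,-0.047,4.501
2,0.446,0.752,-0.738,0.656,-0.570,-1.731,-3.170,5.738,-0.853,-0.291,0.667,-13.424,-11.377,0.860,3.482
3,0.431,0.716,-0.807,0.783,-1.059,-1.874,-3.901,6.805,-0.838,-0.282,0.647,-12.269,-8.983,1.497,2.770
4,0.405,0.680,-0.885,0.925,-1.528,-1.690,-4.060,7.334,-0.819,-0.271,0.622,-10.928,-6.952,1.937,2.178
5,0.371,0.650,-0.963,1.074,-1.889,-1.303,-3.896,7.543,-0.797,-0.257,0.593,-9.520,-5.533,2.200,1.647
6,0.331,0.629,-1.036,1.226,-2.098,-0.800,-3.543,7.566,-0.772,-0.241,0.561,-8.183,-4.672,2.296,1.176
7,0.289,0.619,-1.102,1.376,-2.151,-0.238,-3.081,7.478,-0.745,-0.224,0.526,-7.001,-4.227,2.246,0.784
8,0.246,0.620,-1.158,1.524,-2.071,0.350,-2.580,7.318,-0.718,-0.204,0.491,-6.007,-4.040,2.088,0.494
9,0.207,0.633,-1.205,1.668,-1.893,0.944,-2.080,7.104,-0.691,-0.184,0.455,-5.192,-4.007,1.861,0.322
10,0.171,0.658,-1.242,1.808,-1.656,1.533,-1.618,6.846,-0.664,-0.164,0.418,-4.537,-4.051,1.602,0.277
11,0.141,0.694,-1.270,1.942,-1.400,2.108,-1.220,6.547,-0.637,-0.143,0.382,-4.019,-4.126,1.341,0.358
12,0.115,0.742,-1.291,2.070,-1.151,2.658,-0.897,6.210,-0.612,-0.122,0.347,-3.616,-4.214,1.102,0.553
13,0.094,0.800,-1.307,2.190,-0.927,3.176,-0.647,5.832,-0.589,-0.101,0.312,-3.309,-4.321,0.899,0.844
14,0.078,0.869,-1.318,2.303,-0.737,3.649,-0.453,5.415,-0.568,-0.082,0.279,-3.082,-4.473,0.741,1.205
15,0.065,0.946,-1.325,2.407,-0.580,4.072,-0.290,4.963,-0.549,-0.063,0.245,-2.922,-4.714,0.631,1.606
16,0.054,1.031,-1.330,2.501,-0.450,4.439,-0.122,4.486,-0.533,-0.045,0.212,-2.823,-5.095,0.573,2.023
17,0.047,1.123,-1.330,2.586,-0.343,4.749,0.065,3.997,-0.519,-0.029,0.178,-2.818,-5.670,0.575,2.432
18,0.040,1.221,-1.327,2.662,-0.261,4.999,0.231,3.518,-0.505,-0.014,0.143,-2.988,-6.502,0.661,2.820
19,0.036,1.323,-1.320,2.727,-0.184,5.197,0.484,3.055,-0.492,0.000,0.107,-3.272,-7.620,0.793,3.177
20,0.033,1.428,-1.308,2.784,-0.119,5.338,0.803,2.611,-0.478,0.013,0.070,-3.707,-9.026,0.976,3.498
21,0.031,1.536,-1.288,2.832,-0.073,5.412,1.138,2.188,-0.463,0.025,0.032,-4.255,-10.664,1.207,3.780
22,0.030,1.644,-1.263,2.872,-0.056,5.405,1.437,1.779,-0.446,0.035,-0.006,-4.769,-12.380,1.464,4.016
23,0.029,1.751,-1.231,2.903,-0.074,5.307,1.660,1.384,-0.426,0.044,-0.043,-5.056,-13.924,1.709,4.202
24,0.027,1.855,-1.197,2.927,-0.121,5.122,1.795,1.012,-0.405,0.053,-0.079,-5.011,-15.066,1.908,4.331
25,0.024,1.955,-1.160,2.944,-0.187,4.869,1.852,0.676,-0.381,0.061,-0.112,-4.675,-15.724,2.046,4.402
26,0.019,2.050,-1.122,2.954,-0.261,4.569,1.853,0.389,-0.356,0.068,-0.142,-4.178,-15.984,2.129,4.418
27,0.013,2.138,-1.085,2.959,-0.335,4.242,1.818,0.151,-0.329,0.074,-0.169,-3.641,-16.007,2.176,4.387
28,0.006,2.219,-1.049,2.960,-0.409,3.898,1.755,-0.041,-0.302,0.080,-0.193,-3.138,-15.929,2.203,4.313
29,-0.003,2.294,-1.015,2.958,-0.483,3.542,1.650,-0.177,-0.276,0.085,-0.214,-2.692,-15.796,2.217,4.190
30,-0.013,2.361,-0.982,2.953,-0.560,3.172,1.570,-0.324,-0.250,0.089,-0.231,-2.311,-15.690,2.220,4.053
31,-0.025,2.421,-0.951,2.945,-0.644,2.785,1.493,-0.488,-0.225,0.093,-0.246,-1.995,-15.623,2.221,3.905
32,-0.039,2.472,-0.922,2.933,-0.735,2.379,1.408,-0.674,-0.201,0.097,-0.259,-1.740,-15.562,2.218,3.752
33,-0.055,2.516,-0.895,2.917,-0.831,1.954,1.310,-0.887,-0.180,0.099,-0.269,-1.543,-15.431,2.206,3.598
34,-0.072,2.551,-0.870,2.897,-0.927,1.518,1.198,-1.121,-0.160,0.102,-0.278,-1.408,-15.122,2.175,3.447
35,-0.091,2.577,-0.847,2.872,-1.013,1.084,1.072,-1.362,-0.143,0.104,-0.286,-1.338,-14.537,2.115,3.300
36,-0.112,2.594,-0.827,2.843,-1.081,0.673,0.936,-1.590,-0.128,0.106,-0.293,-1.335,-13.646,2.024,3.164
37,-0.135,2.604,-0.809,2.809,-1.127,0.305,0.799,-1.783,-0.115,0.107,-0.300,-1.389,-12.511,1.907,3.042
38,-0.157,2.607,-0.794,2.772,-1.147,-0.004,0.673,-1.924,-0.105,0.109,-0.307,-1.486,-11.259,1.779,2.942
39,-0.180,2.604,-0.782,2.733,-1.145,-0.242,0.575,-2.007,-0.096,0.110,-0.314,-1.603,-10.032,1.652,2.866
40,-0.203,2.598,-0.771,2.692,-1.127,-0.415,0.494,-2.038,-0.090,0.112,-0.321,-1.729,-8.927,1.538,2.816
41,-0.225,2.588,-0.762,2.651,-1.099,-0.533,0.432,-2.029,-0.085,0.113,-0.328,-1.851,-7.998,1.444,2.792
42,-0.247,2.577,-0.753,2.611,-1.064,-0.605,0.385,-1.991,-0.082,0.115,-0.336,-1.964,-7.257,1.371,2.790
43,-0.268,2.565,-0.746,2.572,-1.028,-0.641,0.351,-1.933,-0.080,0.117,-0.343,-2.065,-6.697,1.317,2.806
44,-0.288,2.552,-0.739,2.534,-0.990,-0.650,0.325,-1.863,-0.079,0.119,-0.351,-2.150,-6.295,1.281,2.833
45,-0.307,2.539,-0.733,2.498,-0.954,-0.641,0.307,-1.786,-0.078,0.122,-0.358,-2.222,-6.028,1.259,2.869
46,-0.326,2.526,-0.727,2.463,-0.919,-0.618,0.292,-1.708,-0.078,0.124,-0.365,-2.279,-5.870,1.251,2.909
47,-0.344,2.514,-0.721,2.429,-0.886,-0.587,0.279,-1.629,-0.079,0.127,-0.373,-2.324,-5.800,1.253,2.951
48,-0.362,2.503,-0.716,2.398,-0.855,-0.550,0.268,-1.552,-0.080,0.131,-0.380,-2.358,-5.798,1.263,2.991
49,-0.378,2.492,-0.711,2.367,-0.825,-0.511,0.258,-1.477,-0.080,0.134,-0.386,,,,


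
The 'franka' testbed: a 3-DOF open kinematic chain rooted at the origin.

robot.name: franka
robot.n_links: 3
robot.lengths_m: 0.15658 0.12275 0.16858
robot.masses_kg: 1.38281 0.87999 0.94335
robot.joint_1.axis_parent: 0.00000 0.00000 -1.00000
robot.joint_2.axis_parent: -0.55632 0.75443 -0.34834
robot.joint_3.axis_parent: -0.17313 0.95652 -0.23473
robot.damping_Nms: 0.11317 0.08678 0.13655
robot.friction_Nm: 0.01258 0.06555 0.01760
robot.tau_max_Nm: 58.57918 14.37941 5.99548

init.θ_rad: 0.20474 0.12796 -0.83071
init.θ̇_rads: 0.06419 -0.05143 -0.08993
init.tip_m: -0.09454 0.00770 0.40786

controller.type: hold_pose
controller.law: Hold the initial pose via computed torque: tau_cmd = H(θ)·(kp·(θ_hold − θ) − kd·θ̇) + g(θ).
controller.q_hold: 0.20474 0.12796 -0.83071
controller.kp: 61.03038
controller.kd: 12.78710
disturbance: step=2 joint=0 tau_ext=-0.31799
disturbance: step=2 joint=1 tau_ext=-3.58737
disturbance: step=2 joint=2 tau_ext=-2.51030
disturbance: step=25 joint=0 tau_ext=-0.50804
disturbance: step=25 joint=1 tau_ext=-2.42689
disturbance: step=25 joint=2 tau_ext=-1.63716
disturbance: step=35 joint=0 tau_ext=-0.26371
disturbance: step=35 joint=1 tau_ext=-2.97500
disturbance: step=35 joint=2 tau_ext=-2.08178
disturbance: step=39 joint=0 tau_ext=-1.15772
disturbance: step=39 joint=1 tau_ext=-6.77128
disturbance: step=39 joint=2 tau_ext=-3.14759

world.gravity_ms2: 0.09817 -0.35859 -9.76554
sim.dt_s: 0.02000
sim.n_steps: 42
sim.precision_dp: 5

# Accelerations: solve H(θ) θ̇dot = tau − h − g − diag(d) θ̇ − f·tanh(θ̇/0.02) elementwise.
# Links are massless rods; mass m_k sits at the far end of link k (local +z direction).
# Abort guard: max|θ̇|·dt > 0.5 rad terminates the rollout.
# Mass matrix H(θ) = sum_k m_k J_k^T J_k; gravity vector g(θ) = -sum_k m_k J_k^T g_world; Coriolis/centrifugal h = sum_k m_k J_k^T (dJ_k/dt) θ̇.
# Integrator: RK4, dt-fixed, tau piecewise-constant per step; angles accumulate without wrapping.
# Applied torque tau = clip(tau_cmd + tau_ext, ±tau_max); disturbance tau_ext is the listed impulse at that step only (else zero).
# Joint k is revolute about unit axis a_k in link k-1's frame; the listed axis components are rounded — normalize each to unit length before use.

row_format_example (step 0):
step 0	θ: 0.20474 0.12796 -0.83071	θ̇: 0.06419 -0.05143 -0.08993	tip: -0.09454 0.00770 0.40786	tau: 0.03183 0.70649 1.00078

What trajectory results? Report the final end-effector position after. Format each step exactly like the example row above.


step 1	θ: 0.20506 0.12747 -0.83253	θ̇: 0.02087 -0.03284 -0.04864	tip: -0.09487 0.00762 0.40763	tau: 0.03250 0.68577 0.98695
step 2	θ: 0.20485 0.12726 -0.83368	θ̇: 0.01597 -0.02746 -0.01421	tip: -0.09506 0.00755 0.40750	tau: -0.28670 -2.91649 -1.53303
step 3	θ: 0.20576 0.12575 -0.85156	θ̇: 0.15338 -0.19951 -1.64637	tip: -0.09758 0.00697 0.40550	tau: 0.11780 1.63857 1.63149
step 4	θ: 0.20911 0.12034 -0.87582	θ̇: 0.14867 -0.30456 -0.84671	tip: -0.10163 0.00594 0.40243	tau: 0.11203 1.48721 1.50046
step 5	θ: 0.21125 0.11463 -0.88844	θ̇: 0.06031 -0.25329 -0.44352	tip: -0.10431 0.00507 0.40055	tau: 0.10440 1.34826 1.40029
step 6	θ: 0.21170 0.11044 -0.89500	θ̇: -0.00508 -0.16439 -0.22029	tip: -0.10595 0.00439 0.39945	tau: 0.09339 1.22298 1.32017
step 7	θ: 0.21141 0.10796 -0.89798	θ̇: -0.02079 -0.08214 -0.08326	tip: -0.10681 0.00396 0.39889	tau: 0.07853 1.11160 1.25454
step 8	θ: 0.21091 0.10706 -0.89881	θ̇: -0.02559 -0.01104 -0.00068	tip: -0.10710 0.00376 0.39871	tau: 0.06451 1.01554 1.20074
step 9	θ: 0.21035 0.10737 -0.89845	θ̇: -0.00311 0.01420 0.07613	tip: -0.10700 0.00375 0.39878	tau: 0.05370 0.94892 1.16165
step 10	θ: 0.21038 0.10777 -0.89640	θ̇: 0.00521 0.02526 0.12821	tip: -0.10668 0.00387 0.39905	tau: 0.04753 0.90341 1.13288
step 11	θ: 0.21051 0.10835 -0.89351	θ̇: 0.00655 0.03314 0.16074	tip: -0.10622 0.00404 0.39943	tau: 0.04328 0.86692 1.10937
step 12	θ: 0.21065 0.10907 -0.89012	θ̇: 0.00684 0.03901 0.17815	tip: -0.10568 0.00424 0.39987	tau: 0.03991 0.83679 1.08999
step 13	θ: 0.21079 0.10988 -0.88649	θ̇: 0.00692 0.04288 0.18530	tip: -0.10509 0.00446 0.40035	tau: 0.03721 0.81173 1.07389
step 14	θ: 0.21093 0.11076 -0.88278	θ̇: 0.00701 0.04469 0.18595	tip: -0.10447 0.00469 0.40084	tau: 0.03507 0.79093 1.06042
step 15	θ: 0.21107 0.11165 -0.87911	θ̇: 0.00712 0.04459 0.18260	tip: -0.10385 0.00492 0.40133	tau: 0.03342 0.77374 1.04912
step 16	θ: 0.21121 0.11253 -0.87552	θ̇: 0.00724 0.04292 0.17678	tip: -0.10324 0.00514 0.40180	tau: 0.03219 0.75961 1.03961
step 17	θ: 0.21136 0.11336 -0.87207	θ̇: 0.00729 0.04011 0.16941	tip: -0.10265 0.00536 0.40225	tau: 0.03131 0.74806 1.03158
step 18	θ: 0.21151 0.11413 -0.86877	θ̇: 0.00725 0.03666 0.16097	tip: -0.10210 0.00556 0.40268	tau: 0.03069 0.73862 1.02480
step 19	θ: 0.21165 0.11482 -0.86565	θ̇: 0.00705 0.03303 0.15171	tip: -0.10158 0.00575 0.40308	tau: 0.03027 0.73088 1.01906
step 20	θ: 0.21179 0.11545 -0.86272	θ̇: 0.00669 0.02960 0.14178	tip: -0.10109 0.00592 0.40345	tau: 0.02998 0.72444 1.01416
step 21	θ: 0.21193 0.11601 -0.86000	θ̇: 0.00621 0.02659 0.13137	tip: -0.10065 0.00608 0.40379	tau: 0.02976 0.71898 1.00996
step 22	θ: 0.21205 0.11652 -0.85748	θ̇: 0.00568 0.02406 0.12076	tip: -0.10023 0.00623 0.40411	tau: 0.02957 0.71425 1.00632
step 23	θ: 0.21216 0.11697 -0.85517	θ̇: 0.00511 0.02200 0.11022	tip: -0.09986 0.00636 0.40439	tau: 0.02941 0.71008 1.00314
step 24	θ: 0.21226 0.11739 -0.85307	θ̇: 0.00443 0.02037 0.09993	tip: -0.09951 0.00648 0.40466	tau: 0.02926 0.70637 1.00036
step 25	θ: 0.21236 0.11778 -0.85117	θ̇: 0.00333 0.01931 0.08979	tip: -0.09920 0.00658 0.40489	tau: -0.47891 -1.72389 -0.63926
step 26	θ: 0.20544 0.11914 -0.86230	θ̇: -0.57653 0.03280 -1.07194	tip: -0.10030 0.00578 0.40381	tau: 0.15175 1.35656 1.41822
step 27	θ: 0.19891 0.11733 -0.87657	θ̇: -0.16308 -0.14757 -0.45228	tip: -0.10241 0.00448 0.40210	tau: 0.11712 1.24264 1.32784
step 28	θ: 0.19693 0.11447 -0.88291	θ̇: -0.04988 -0.12711 -0.20230	tip: -0.10376 0.00372 0.40115	tau: 0.09449 1.13209 1.25884
step 29	θ: 0.19631 0.11250 -0.88565	θ̇: -0.01984 -0.06459 -0.08041	tip: -0.10450 0.00331 0.40067	tau: 0.07750 1.03419 1.20304
step 30	θ: 0.19598 0.11183 -0.88655	θ̇: -0.00811 -0.00882 -0.00459	tip: -0.10474 0.00316 0.40052	tau: 0.06404 0.95122 1.15708
step 31	θ: 0.19575 0.11211 -0.88634	θ̇: 0.01479 0.01004 0.06179	tip: -0.10466 0.00318 0.40056	tau: 0.05472 0.89577 1.12465
step 32	θ: 0.19594 0.11255 -0.88488	θ̇: 0.02224 0.02222 0.09936	tip: -0.10440 0.00330 0.40076	tau: 0.04910 0.85712 1.10137
step 33	θ: 0.19632 0.11307 -0.88265	θ̇: 0.01895 0.02874 0.12562	tip: -0.10403 0.00347 0.40106	tau: 0.04599 0.82776 1.08247
step 34	θ: 0.19669 0.11369 -0.87999	θ̇: 0.01776 0.03257 0.14070	tip: -0.10359 0.00367 0.40141	tau: 0.04335 0.80371 1.06692
step 35	θ: 0.19704 0.11436 -0.87711	θ̇: 0.01728 0.03467 0.14753	tip: -0.10311 0.00388 0.40178	tau: -0.22254 -2.19117 -1.02773
step 36	θ: 0.19803 0.11401 -0.88852	θ̇: 0.11685 -0.11360 -1.20073	tip: -0.10451 0.00361 0.40049	tau: 0.11257 1.56501 1.58481
step 37	θ: 0.20036 0.11100 -0.90597	θ̇: 0.09697 -0.16158 -0.59161	tip: -0.10714 0.00295 0.39825	tau: 0.10436 1.41079 1.46375
step 38	θ: 0.20165 0.10823 -0.91446	θ̇: 0.02865 -0.10648 -0.27738	tip: -0.10867 0.00247 0.39703	tau: 0.09497 1.27238 1.36983
step 39	θ: 0.20176 0.10681 -0.91815	θ̇: -0.00730 -0.03610 -0.09520	tip: -0.10937 0.00219 0.39647	tau: -1.07558 -5.62132 -1.85338
step 40	θ: 0.20340 0.08841 -0.91846	θ̇: 0.13091 -1.77038 0.01733	tip: -0.11316 -0.00008 0.39470	tau: 0.38687 2.89557 2.09630
step 41	θ: 0.20405 0.05971 -0.91910	θ̇: -0.02080 -1.13463 -0.03978	tip: -0.11899 -0.00385 0.39177	tau: 0.32607 2.55311 1.92382
step 42	θ: 0.20324 0.04164 -0.91971	θ̇: -0.05090 -0.68162 -0.01308	tip: -0.12262 -0.00638 0.38980
final tip position (m): -0.12262 -0.00638 0.38980


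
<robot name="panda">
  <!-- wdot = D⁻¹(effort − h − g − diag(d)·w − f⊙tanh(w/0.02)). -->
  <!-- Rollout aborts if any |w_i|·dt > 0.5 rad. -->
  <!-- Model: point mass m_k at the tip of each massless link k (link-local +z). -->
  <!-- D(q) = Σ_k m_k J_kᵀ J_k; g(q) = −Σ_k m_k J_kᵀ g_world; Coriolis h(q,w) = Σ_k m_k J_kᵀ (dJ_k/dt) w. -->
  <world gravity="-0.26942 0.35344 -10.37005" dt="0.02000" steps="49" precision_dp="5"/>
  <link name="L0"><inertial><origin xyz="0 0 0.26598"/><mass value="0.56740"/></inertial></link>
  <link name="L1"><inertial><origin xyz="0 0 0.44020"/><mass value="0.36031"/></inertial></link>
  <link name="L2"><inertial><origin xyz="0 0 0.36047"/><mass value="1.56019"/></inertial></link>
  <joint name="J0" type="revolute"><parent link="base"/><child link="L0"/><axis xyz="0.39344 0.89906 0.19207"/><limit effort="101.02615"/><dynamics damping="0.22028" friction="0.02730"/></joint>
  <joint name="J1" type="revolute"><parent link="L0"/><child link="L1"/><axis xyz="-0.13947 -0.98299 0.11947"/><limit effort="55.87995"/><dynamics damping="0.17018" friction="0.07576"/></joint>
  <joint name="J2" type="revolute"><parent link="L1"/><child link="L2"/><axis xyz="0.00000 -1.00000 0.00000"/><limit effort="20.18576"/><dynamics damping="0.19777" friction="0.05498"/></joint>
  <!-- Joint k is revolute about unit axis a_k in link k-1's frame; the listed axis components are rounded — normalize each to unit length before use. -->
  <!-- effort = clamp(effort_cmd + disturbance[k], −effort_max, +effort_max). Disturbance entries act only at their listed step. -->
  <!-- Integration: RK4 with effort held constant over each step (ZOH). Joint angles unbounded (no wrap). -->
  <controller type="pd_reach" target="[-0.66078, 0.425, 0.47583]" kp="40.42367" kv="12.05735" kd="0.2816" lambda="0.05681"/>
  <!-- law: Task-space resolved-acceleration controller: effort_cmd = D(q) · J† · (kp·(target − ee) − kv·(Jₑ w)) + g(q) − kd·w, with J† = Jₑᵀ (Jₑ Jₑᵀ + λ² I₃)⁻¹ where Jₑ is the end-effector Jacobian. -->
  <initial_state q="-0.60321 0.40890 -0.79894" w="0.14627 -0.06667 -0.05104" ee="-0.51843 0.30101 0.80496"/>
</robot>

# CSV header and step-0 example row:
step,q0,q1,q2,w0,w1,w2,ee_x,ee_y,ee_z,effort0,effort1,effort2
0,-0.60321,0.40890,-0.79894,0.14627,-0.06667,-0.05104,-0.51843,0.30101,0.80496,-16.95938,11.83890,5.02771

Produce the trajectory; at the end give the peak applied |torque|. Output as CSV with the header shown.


step,q0,q1,q2,w0,w1,w2,ee_x,ee_y,ee_z,effort0,effort1,effort2
1,-0.60314,0.41083,-0.80607,-0.14439,0.24599,-0.64703,-0.51699,0.30087,0.80457,-9.77295,6.89016,3.68549
2,-0.60844,0.41738,-0.82234,-0.38651,0.40488,-0.97107,-0.51858,0.30305,0.79953,-3.84809,2.84015,2.50268
3,-0.61806,0.42621,-0.84331,-0.57702,0.47589,-1.12127,-0.52258,0.30700,0.79116,1.01378,-0.47006,1.48644
4,-0.63101,0.43596,-0.86618,-0.71857,0.49848,-1.16320,-0.52845,0.31225,0.78040,4.98011,-3.16615,0.62778
5,-0.64636,0.44590,-0.88923,-0.81677,0.49583,-1.14035,-0.53565,0.31838,0.76796,8.19707,-5.35291,-0.08923
6,-0.66331,0.45567,-0.91143,-0.87843,0.48083,-1.08083,-0.54376,0.32505,0.75440,10.79034,-7.11758,-0.68255
7,-0.68120,0.46507,-0.93226,-0.91043,0.46037,-1.00264,-0.55242,0.33201,0.74014,12.86663,-8.53278,-1.16967
8,-0.69949,0.47405,-0.95144,-0.91909,0.43797,-0.91719,-0.56132,0.33904,0.72551,14.51575,-9.65891,-1.56648
9,-0.71778,0.48258,-0.96892,-0.90991,0.41532,-0.83159,-0.57024,0.34600,0.71078,15.81289,-10.54626,-1.88691
10,-0.73575,0.49066,-0.98472,-0.88750,0.39315,-0.75009,-0.57899,0.35277,0.69617,16.82076,-11.23673,-2.14297
11,-0.75317,0.49831,-0.99896,-0.85563,0.37174,-0.67507,-0.58745,0.35927,0.68183,17.59160,-11.76523,-2.34497
12,-0.76990,0.50553,-1.01178,-0.81733,0.35112,-0.60761,-0.59551,0.36545,0.66790,18.16886,-12.16093,-2.50168
13,-0.78581,0.51236,-1.02333,-0.77497,0.33128,-0.54801,-0.60311,0.37128,0.65446,18.58869,-12.44816,-2.62061
14,-0.80086,0.51880,-1.03376,-0.73037,0.31216,-0.49602,-0.61021,0.37673,0.64160,18.88111,-12.64724,-2.70815
15,-0.81501,0.52486,-1.04323,-0.68493,0.29372,-0.45109,-0.61679,0.38181,0.62935,19.07106,-12.77513,-2.76977
16,-0.82825,0.53056,-1.05186,-0.63967,0.27594,-0.41251,-0.62285,0.38651,0.61775,19.17922,-12.84599,-2.81014
17,-0.84059,0.53591,-1.05978,-0.59535,0.25880,-0.37950,-0.62838,0.39085,0.60682,19.22271,-12.87160,-2.83322
18,-0.85207,0.54092,-1.06708,-0.55250,0.24231,-0.35127,-0.63341,0.39483,0.59657,19.21569,-12.86173,-2.84240
19,-0.86270,0.54561,-1.07387,-0.51148,0.22649,-0.32710,-0.63796,0.39848,0.58697,19.16981,-12.82450,-2.84051
20,-0.87254,0.55000,-1.08020,-0.47251,0.21134,-0.30631,-0.64206,0.40181,0.57803,19.09462,-12.76659,-2.82996
21,-0.88162,0.55408,-1.08615,-0.43573,0.19688,-0.28831,-0.64572,0.40485,0.56973,18.99794,-12.69348,-2.81275
22,-0.88998,0.55789,-1.09176,-0.40118,0.18312,-0.27259,-0.64899,0.40761,0.56203,18.88612,-12.60965,-2.79056
23,-0.89768,0.56142,-1.09707,-0.36887,0.17007,-0.25871,-0.65189,0.41011,0.55492,18.76427,-12.51873,-2.76476
24,-0.90475,0.56470,-1.10212,-0.33875,0.15774,-0.24632,-0.65445,0.41238,0.54836,18.63649,-12.42362,-2.73647
25,-0.91124,0.56775,-1.10694,-0.31077,0.14612,-0.23512,-0.65671,0.41442,0.54232,18.50603,-12.32666,-2.70662
26,-0.91720,0.57056,-1.11154,-0.28482,0.13521,-0.22486,-0.65868,0.41627,0.53678,18.37543,-12.22966,-2.67593
27,-0.92265,0.57317,-1.11594,-0.26083,0.12500,-0.21537,-0.66040,0.41794,0.53170,18.24666,-12.13403,-2.64499
28,-0.92764,0.57558,-1.12016,-0.23867,0.11547,-0.20649,-0.66189,0.41944,0.52705,18.12119,-12.04084,-2.61425
29,-0.93221,0.57780,-1.12421,-0.21825,0.10659,-0.19811,-0.66317,0.42079,0.52279,18.00013,-11.95089,-2.58407
30,-0.93639,0.57985,-1.12809,-0.19944,0.09836,-0.19014,-0.66427,0.42199,0.51891,17.88424,-11.86473,-2.55470
31,-0.94020,0.58174,-1.13182,-0.18215,0.09073,-0.18251,-0.66521,0.42308,0.51537,17.77404,-11.78275,-2.52635
32,-0.94368,0.58349,-1.13540,-0.16627,0.08369,-0.17518,-0.66600,0.42405,0.51214,17.66985,-11.70516,-2.49914
33,-0.94686,0.58510,-1.13883,-0.15169,0.07720,-0.16811,-0.66665,0.42491,0.50921,17.57181,-11.63210,-2.47317
34,-0.94976,0.58659,-1.14213,-0.13832,0.07125,-0.16127,-0.66720,0.42569,0.50653,17.47994,-11.56357,-2.44848
35,-0.95240,0.58796,-1.14529,-0.12607,0.06579,-0.15466,-0.66764,0.42637,0.50411,17.39418,-11.49953,-2.42510
36,-0.95481,0.58923,-1.14832,-0.11484,0.06080,-0.14825,-0.66799,0.42699,0.50190,17.31436,-11.43988,-2.40303
37,-0.95700,0.59040,-1.15122,-0.10454,0.05627,-0.14206,-0.66826,0.42753,0.49990,17.24029,-11.38449,-2.38224
38,-0.95900,0.59149,-1.15400,-0.09511,0.05216,-0.13606,-0.66847,0.42801,0.49809,17.17171,-11.33318,-2.36272
39,-0.96081,0.59249,-1.15666,-0.08646,0.04847,-0.13027,-0.66861,0.42843,0.49644,17.10836,-11.28577,-2.34441
40,-0.96246,0.59343,-1.15921,-0.07853,0.04515,-0.12468,-0.66871,0.42881,0.49494,17.04995,-11.24208,-2.32726
41,-0.96396,0.59430,-1.16165,-0.07124,0.04220,-0.11930,-0.66876,0.42914,0.49359,16.99620,-11.20189,-2.31124
42,-0.96532,0.59512,-1.16398,-0.06455,0.03958,-0.11412,-0.66877,0.42943,0.49236,16.94680,-11.16499,-2.29628
43,-0.96654,0.59589,-1.16622,-0.05841,0.03727,-0.10914,-0.66875,0.42968,0.49124,16.90147,-11.13118,-2.28233
44,-0.96766,0.59662,-1.16835,-0.05276,0.03524,-0.10435,-0.66870,0.42990,0.49023,16.85993,-11.10024,-2.26933
45,-0.96866,0.59730,-1.17039,-0.04759,0.03345,-0.09976,-0.66863,0.43008,0.48932,16.82191,-11.07196,-2.25722
46,-0.96956,0.59796,-1.17234,-0.04285,0.03186,-0.09535,-0.66854,0.43024,0.48848,16.78718,-11.04615,-2.24596
47,-0.97038,0.59858,-1.17420,-0.03851,0.03044,-0.09111,-0.66844,0.43038,0.48773,16.75549,-11.02260,-2.23549
48,-0.97111,0.59918,-1.17599,-0.03457,0.02916,-0.08706,-0.66832,0.43050,0.48704,16.72662,-11.00115,-2.22576
49,-0.97176,0.59975,-1.17769,-0.03098,0.02799,-0.08317,-0.66819,0.43059,0.48641,,,
# max |effort| (N·m): 19.22271
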